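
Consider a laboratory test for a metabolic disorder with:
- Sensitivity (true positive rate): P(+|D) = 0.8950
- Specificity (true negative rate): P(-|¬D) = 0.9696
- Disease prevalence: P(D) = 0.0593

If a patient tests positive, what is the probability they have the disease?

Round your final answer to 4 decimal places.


Let D = has disease, + = positive test

Given:
- P(D) = 0.0593 (prevalence)
- P(+|D) = 0.8950 (sensitivity)
- P(-|¬D) = 0.9696 (specificity)
- P(+|¬D) = 0.0304 (false positive rate = 1 - specificity)

Step 1: Find P(+)
P(+) = P(+|D)P(D) + P(+|¬D)P(¬D)
     = 0.8950 × 0.0593 + 0.0304 × 0.9407
     = 0.05307350 + 0.02859728
     = 0.08167078

Step 2: Apply Bayes' theorem for P(D|+)
P(D|+) = P(+|D)P(D) / P(+)
       = 0.05307350 / 0.08167078
       = 0.6498


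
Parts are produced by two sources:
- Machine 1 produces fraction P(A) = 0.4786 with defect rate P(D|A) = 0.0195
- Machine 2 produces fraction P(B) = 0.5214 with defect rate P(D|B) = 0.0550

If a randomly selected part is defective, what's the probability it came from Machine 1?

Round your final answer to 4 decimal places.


Let A = from Machine 1, D = defective

Given:
- P(A) = 0.4786, P(B) = 0.5214
- P(D|A) = 0.0195, P(D|B) = 0.0550

Step 1: Find P(D)
P(D) = P(D|A)P(A) + P(D|B)P(B)
     = 0.0195 × 0.4786 + 0.0550 × 0.5214
     = 0.00933270 + 0.02867700
     = 0.03800970

Step 2: Apply Bayes' theorem
P(A|D) = P(D|A)P(A) / P(D)
       = 0.00933270 / 0.03800970
       = 0.2455


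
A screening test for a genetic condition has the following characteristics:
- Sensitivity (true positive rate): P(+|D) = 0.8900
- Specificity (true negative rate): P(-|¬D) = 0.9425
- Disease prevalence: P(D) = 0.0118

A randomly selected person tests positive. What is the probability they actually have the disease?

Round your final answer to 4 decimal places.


Let D = has disease, + = positive test

Given:
- P(D) = 0.0118 (prevalence)
- P(+|D) = 0.8900 (sensitivity)
- P(-|¬D) = 0.9425 (specificity)
- P(+|¬D) = 0.0575 (false positive rate = 1 - specificity)

Step 1: Find P(+)
P(+) = P(+|D)P(D) + P(+|¬D)P(¬D)
     = 0.8900 × 0.0118 + 0.0575 × 0.9882
     = 0.01050200 + 0.05682150
     = 0.06732350

Step 2: Apply Bayes' theorem for P(D|+)
P(D|+) = P(+|D)P(D) / P(+)
       = 0.01050200 / 0.06732350
       = 0.1560


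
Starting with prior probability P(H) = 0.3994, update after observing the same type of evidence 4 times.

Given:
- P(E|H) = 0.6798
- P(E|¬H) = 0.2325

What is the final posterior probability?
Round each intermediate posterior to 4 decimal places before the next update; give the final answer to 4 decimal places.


Sequential Bayesian updating:

Initial prior: P(H) = 0.3994

Update 1:
  P(E) = 0.6798 × 0.3994 + 0.2325 × 0.6006 = 0.27151212 + 0.13963950 = 0.41115162
  P(H|E) = 0.27151212 / 0.41115162 = 0.6604

Update 2:
  P(E) = 0.6798 × 0.6604 + 0.2325 × 0.3396 = 0.44893992 + 0.07895700 = 0.52789692
  P(H|E) = 0.44893992 / 0.52789692 = 0.8504

Update 3:
  P(E) = 0.6798 × 0.8504 + 0.2325 × 0.1496 = 0.57810192 + 0.03478200 = 0.61288392
  P(H|E) = 0.57810192 / 0.61288392 = 0.9432

Update 4:
  P(E) = 0.6798 × 0.9432 + 0.2325 × 0.0568 = 0.64118736 + 0.01320600 = 0.65439336
  P(H|E) = 0.64118736 / 0.65439336 = 0.9798

Final posterior: 0.9798


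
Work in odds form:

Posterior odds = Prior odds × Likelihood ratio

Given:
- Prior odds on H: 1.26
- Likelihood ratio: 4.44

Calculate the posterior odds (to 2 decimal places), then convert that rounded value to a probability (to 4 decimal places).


Step 1: Calculate posterior odds
Posterior odds = Prior odds × LR
               = 1.26 × 4.44
               = 5.59

Step 2: Convert to probability
P(H|E) = Posterior odds / (1 + Posterior odds)
       = 5.59 / (1 + 5.59)
       = 5.59 / 6.59
       = 0.8483

The evidence increased P(H) from 0.5575 to 0.8483.


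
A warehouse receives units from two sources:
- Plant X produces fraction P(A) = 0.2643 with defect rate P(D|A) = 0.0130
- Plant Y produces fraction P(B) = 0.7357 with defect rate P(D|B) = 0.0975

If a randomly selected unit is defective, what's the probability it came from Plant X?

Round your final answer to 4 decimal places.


Let A = from Plant X, D = defective

Given:
- P(A) = 0.2643, P(B) = 0.7357
- P(D|A) = 0.0130, P(D|B) = 0.0975

Step 1: Find P(D)
P(D) = P(D|A)P(A) + P(D|B)P(B)
     = 0.0130 × 0.2643 + 0.0975 × 0.7357
     = 0.00343590 + 0.07173075
     = 0.07516665

Step 2: Apply Bayes' theorem
P(A|D) = P(D|A)P(A) / P(D)
       = 0.00343590 / 0.07516665
       = 0.0457


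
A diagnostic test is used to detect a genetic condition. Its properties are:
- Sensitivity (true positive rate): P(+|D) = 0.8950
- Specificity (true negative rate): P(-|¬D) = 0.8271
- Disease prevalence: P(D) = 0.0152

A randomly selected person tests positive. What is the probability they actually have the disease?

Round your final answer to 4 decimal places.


Let D = has disease, + = positive test

Given:
- P(D) = 0.0152 (prevalence)
- P(+|D) = 0.8950 (sensitivity)
- P(-|¬D) = 0.8271 (specificity)
- P(+|¬D) = 0.1729 (false positive rate = 1 - specificity)

Step 1: Find P(+)
P(+) = P(+|D)P(D) + P(+|¬D)P(¬D)
     = 0.8950 × 0.0152 + 0.1729 × 0.9848
     = 0.01360400 + 0.17027192
     = 0.18387592

Step 2: Apply Bayes' theorem for P(D|+)
P(D|+) = P(+|D)P(D) / P(+)
       = 0.01360400 / 0.18387592
       = 0.0740


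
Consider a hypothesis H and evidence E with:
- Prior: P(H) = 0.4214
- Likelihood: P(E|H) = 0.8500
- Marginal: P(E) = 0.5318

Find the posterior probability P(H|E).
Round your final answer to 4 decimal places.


Using Bayes' theorem:

P(H|E) = P(E|H) × P(H) / P(E)
       = 0.8500 × 0.4214 / 0.5318
       = 0.35819000 / 0.5318
       = 0.6735

The evidence strengthens our belief in H.
Prior: 0.4214 → Posterior: 0.6735


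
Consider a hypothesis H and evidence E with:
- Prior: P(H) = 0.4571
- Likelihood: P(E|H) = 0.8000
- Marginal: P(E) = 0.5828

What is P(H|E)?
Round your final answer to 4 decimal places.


Using Bayes' theorem:

P(H|E) = P(E|H) × P(H) / P(E)
       = 0.8000 × 0.4571 / 0.5828
       = 0.36568000 / 0.5828
       = 0.6275

The evidence strengthens our belief in H.
Prior: 0.4571 → Posterior: 0.6275


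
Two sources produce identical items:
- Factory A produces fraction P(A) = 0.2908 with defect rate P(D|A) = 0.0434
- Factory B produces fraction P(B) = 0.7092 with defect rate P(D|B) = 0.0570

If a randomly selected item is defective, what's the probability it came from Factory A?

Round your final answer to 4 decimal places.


Let A = from Factory A, D = defective

Given:
- P(A) = 0.2908, P(B) = 0.7092
- P(D|A) = 0.0434, P(D|B) = 0.0570

Step 1: Find P(D)
P(D) = P(D|A)P(A) + P(D|B)P(B)
     = 0.0434 × 0.2908 + 0.0570 × 0.7092
     = 0.01262072 + 0.04042440
     = 0.05304512

Step 2: Apply Bayes' theorem
P(A|D) = P(D|A)P(A) / P(D)
       = 0.01262072 / 0.05304512
       = 0.2379


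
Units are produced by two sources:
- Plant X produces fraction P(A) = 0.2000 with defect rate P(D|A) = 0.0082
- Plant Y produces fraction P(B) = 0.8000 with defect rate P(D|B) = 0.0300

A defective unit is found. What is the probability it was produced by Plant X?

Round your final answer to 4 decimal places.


Let A = from Plant X, D = defective

Given:
- P(A) = 0.2000, P(B) = 0.8000
- P(D|A) = 0.0082, P(D|B) = 0.0300

Step 1: Find P(D)
P(D) = P(D|A)P(A) + P(D|B)P(B)
     = 0.0082 × 0.2000 + 0.0300 × 0.8000
     = 0.00164000 + 0.02400000
     = 0.02564000

Step 2: Apply Bayes' theorem
P(A|D) = P(D|A)P(A) / P(D)
       = 0.00164000 / 0.02564000
       = 0.0640


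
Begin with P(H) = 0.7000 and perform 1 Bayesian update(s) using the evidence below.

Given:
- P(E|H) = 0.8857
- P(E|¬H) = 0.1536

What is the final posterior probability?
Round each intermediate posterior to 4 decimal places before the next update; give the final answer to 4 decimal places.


Sequential Bayesian updating:

Initial prior: P(H) = 0.7000

Update 1:
  P(E) = 0.8857 × 0.7000 + 0.1536 × 0.3000 = 0.61999000 + 0.04608000 = 0.66607000
  P(H|E) = 0.61999000 / 0.66607000 = 0.9308

Final posterior: 0.9308


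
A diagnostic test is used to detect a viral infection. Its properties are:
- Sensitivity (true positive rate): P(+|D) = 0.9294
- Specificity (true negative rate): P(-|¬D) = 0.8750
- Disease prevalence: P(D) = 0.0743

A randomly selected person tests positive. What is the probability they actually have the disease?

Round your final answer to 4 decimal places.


Let D = has disease, + = positive test

Given:
- P(D) = 0.0743 (prevalence)
- P(+|D) = 0.9294 (sensitivity)
- P(-|¬D) = 0.8750 (specificity)
- P(+|¬D) = 0.1250 (false positive rate = 1 - specificity)

Step 1: Find P(+)
P(+) = P(+|D)P(D) + P(+|¬D)P(¬D)
     = 0.9294 × 0.0743 + 0.1250 × 0.9257
     = 0.06905442 + 0.11571250
     = 0.18476692

Step 2: Apply Bayes' theorem for P(D|+)
P(D|+) = P(+|D)P(D) / P(+)
       = 0.06905442 / 0.18476692
       = 0.3737


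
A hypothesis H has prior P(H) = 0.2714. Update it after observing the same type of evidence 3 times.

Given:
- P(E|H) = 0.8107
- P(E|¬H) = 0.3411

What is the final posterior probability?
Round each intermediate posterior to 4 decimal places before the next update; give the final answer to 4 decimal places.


Sequential Bayesian updating:

Initial prior: P(H) = 0.2714

Update 1:
  P(E) = 0.8107 × 0.2714 + 0.3411 × 0.7286 = 0.22002398 + 0.24852546 = 0.46854944
  P(H|E) = 0.22002398 / 0.46854944 = 0.4696

Update 2:
  P(E) = 0.8107 × 0.4696 + 0.3411 × 0.5304 = 0.38070472 + 0.18091944 = 0.56162416
  P(H|E) = 0.38070472 / 0.56162416 = 0.6779

Update 3:
  P(E) = 0.8107 × 0.6779 + 0.3411 × 0.3221 = 0.54957353 + 0.10986831 = 0.65944184
  P(H|E) = 0.54957353 / 0.65944184 = 0.8334

Final posterior: 0.8334


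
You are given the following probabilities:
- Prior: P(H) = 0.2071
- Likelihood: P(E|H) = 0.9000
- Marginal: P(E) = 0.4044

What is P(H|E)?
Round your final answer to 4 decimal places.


Using Bayes' theorem:

P(H|E) = P(E|H) × P(H) / P(E)
       = 0.9000 × 0.2071 / 0.4044
       = 0.18639000 / 0.4044
       = 0.4609

The evidence strengthens our belief in H.
Prior: 0.2071 → Posterior: 0.4609


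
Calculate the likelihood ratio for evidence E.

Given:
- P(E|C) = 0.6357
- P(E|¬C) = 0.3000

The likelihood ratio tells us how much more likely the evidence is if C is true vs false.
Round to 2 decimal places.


Likelihood Ratio (LR) = P(E|C) / P(E|¬C)

LR = 0.6357 / 0.3000
   = 2.12

The evidence is 2.12 times more likely if C is true than if C is false.
Because LR exceeds 1, E is evidence for C.


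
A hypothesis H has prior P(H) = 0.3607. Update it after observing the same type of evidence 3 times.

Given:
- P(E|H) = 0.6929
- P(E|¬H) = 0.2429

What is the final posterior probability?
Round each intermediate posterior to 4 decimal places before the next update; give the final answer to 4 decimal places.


Sequential Bayesian updating:

Initial prior: P(H) = 0.3607

Update 1:
  P(E) = 0.6929 × 0.3607 + 0.2429 × 0.6393 = 0.24992903 + 0.15528597 = 0.40521500
  P(H|E) = 0.24992903 / 0.40521500 = 0.6168

Update 2:
  P(E) = 0.6929 × 0.6168 + 0.2429 × 0.3832 = 0.42738072 + 0.09307928 = 0.52046000
  P(H|E) = 0.42738072 / 0.52046000 = 0.8212

Update 3:
  P(E) = 0.6929 × 0.8212 + 0.2429 × 0.1788 = 0.56900948 + 0.04343052 = 0.61244000
  P(H|E) = 0.56900948 / 0.61244000 = 0.9291

Final posterior: 0.9291


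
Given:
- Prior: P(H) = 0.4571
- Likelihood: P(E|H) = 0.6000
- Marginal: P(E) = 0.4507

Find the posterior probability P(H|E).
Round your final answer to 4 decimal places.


Using Bayes' theorem:

P(H|E) = P(E|H) × P(H) / P(E)
       = 0.6000 × 0.4571 / 0.4507
       = 0.27426000 / 0.4507
       = 0.6085

The evidence strengthens our belief in H.
Prior: 0.4571 → Posterior: 0.6085


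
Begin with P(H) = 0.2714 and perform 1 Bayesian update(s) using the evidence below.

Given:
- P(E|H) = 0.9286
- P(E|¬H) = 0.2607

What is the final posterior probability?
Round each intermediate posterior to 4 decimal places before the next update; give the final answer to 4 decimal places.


Sequential Bayesian updating:

Initial prior: P(H) = 0.2714

Update 1:
  P(E) = 0.9286 × 0.2714 + 0.2607 × 0.7286 = 0.25202204 + 0.18994602 = 0.44196806
  P(H|E) = 0.25202204 / 0.44196806 = 0.5702

Final posterior: 0.5702


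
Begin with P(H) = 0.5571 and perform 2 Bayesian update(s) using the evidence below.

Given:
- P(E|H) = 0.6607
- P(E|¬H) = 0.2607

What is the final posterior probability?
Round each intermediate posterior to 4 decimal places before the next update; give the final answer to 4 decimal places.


Sequential Bayesian updating:

Initial prior: P(H) = 0.5571

Update 1:
  P(E) = 0.6607 × 0.5571 + 0.2607 × 0.4429 = 0.36807597 + 0.11546403 = 0.48354000
  P(H|E) = 0.36807597 / 0.48354000 = 0.7612

Update 2:
  P(E) = 0.6607 × 0.7612 + 0.2607 × 0.2388 = 0.50292484 + 0.06225516 = 0.56518000
  P(H|E) = 0.50292484 / 0.56518000 = 0.8898

Final posterior: 0.8898


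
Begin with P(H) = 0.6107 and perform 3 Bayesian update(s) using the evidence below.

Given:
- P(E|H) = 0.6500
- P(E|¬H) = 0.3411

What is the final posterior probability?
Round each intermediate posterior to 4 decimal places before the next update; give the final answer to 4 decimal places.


Sequential Bayesian updating:

Initial prior: P(H) = 0.6107

Update 1:
  P(E) = 0.6500 × 0.6107 + 0.3411 × 0.3893 = 0.39695500 + 0.13279023 = 0.52974523
  P(H|E) = 0.39695500 / 0.52974523 = 0.7493

Update 2:
  P(E) = 0.6500 × 0.7493 + 0.3411 × 0.2507 = 0.48704500 + 0.08551377 = 0.57255877
  P(H|E) = 0.48704500 / 0.57255877 = 0.8506

Update 3:
  P(E) = 0.6500 × 0.8506 + 0.3411 × 0.1494 = 0.55289000 + 0.05096034 = 0.60385034
  P(H|E) = 0.55289000 / 0.60385034 = 0.9156

Final posterior: 0.9156


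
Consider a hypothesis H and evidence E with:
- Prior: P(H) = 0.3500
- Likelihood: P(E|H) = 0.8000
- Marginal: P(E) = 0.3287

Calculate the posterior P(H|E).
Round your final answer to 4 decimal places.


Using Bayes' theorem:

P(H|E) = P(E|H) × P(H) / P(E)
       = 0.8000 × 0.3500 / 0.3287
       = 0.28000000 / 0.3287
       = 0.8518

The evidence strengthens our belief in H.
Prior: 0.3500 → Posterior: 0.8518


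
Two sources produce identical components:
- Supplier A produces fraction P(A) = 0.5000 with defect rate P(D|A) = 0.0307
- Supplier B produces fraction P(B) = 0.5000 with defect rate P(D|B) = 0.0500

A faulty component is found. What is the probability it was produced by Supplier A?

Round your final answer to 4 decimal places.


Let A = from Supplier A, D = faulty

Given:
- P(A) = 0.5000, P(B) = 0.5000
- P(D|A) = 0.0307, P(D|B) = 0.0500

Step 1: Find P(D)
P(D) = P(D|A)P(A) + P(D|B)P(B)
     = 0.0307 × 0.5000 + 0.0500 × 0.5000
     = 0.01535000 + 0.02500000
     = 0.04035000

Step 2: Apply Bayes' theorem
P(A|D) = P(D|A)P(A) / P(D)
       = 0.01535000 / 0.04035000
       = 0.3804


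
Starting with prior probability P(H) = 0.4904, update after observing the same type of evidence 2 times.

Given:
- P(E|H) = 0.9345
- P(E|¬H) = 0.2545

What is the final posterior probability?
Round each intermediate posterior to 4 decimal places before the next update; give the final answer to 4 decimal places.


Sequential Bayesian updating:

Initial prior: P(H) = 0.4904

Update 1:
  P(E) = 0.9345 × 0.4904 + 0.2545 × 0.5096 = 0.45827880 + 0.12969320 = 0.58797200
  P(H|E) = 0.45827880 / 0.58797200 = 0.7794

Update 2:
  P(E) = 0.9345 × 0.7794 + 0.2545 × 0.2206 = 0.72834930 + 0.05614270 = 0.78449200
  P(H|E) = 0.72834930 / 0.78449200 = 0.9284

Final posterior: 0.9284


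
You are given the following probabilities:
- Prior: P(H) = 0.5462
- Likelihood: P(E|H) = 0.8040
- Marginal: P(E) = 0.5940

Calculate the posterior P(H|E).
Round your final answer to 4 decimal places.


Using Bayes' theorem:

P(H|E) = P(E|H) × P(H) / P(E)
       = 0.8040 × 0.5462 / 0.5940
       = 0.43914480 / 0.5940
       = 0.7393

The evidence strengthens our belief in H.
Prior: 0.5462 → Posterior: 0.7393


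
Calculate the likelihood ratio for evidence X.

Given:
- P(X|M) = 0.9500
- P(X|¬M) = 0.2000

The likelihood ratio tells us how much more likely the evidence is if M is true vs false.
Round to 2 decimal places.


Likelihood Ratio (LR) = P(X|M) / P(X|¬M)

LR = 0.9500 / 0.2000
   = 4.75

The evidence is 4.75 times more likely if M is true than if M is false.
Since LR > 1, the evidence supports M over ¬M.


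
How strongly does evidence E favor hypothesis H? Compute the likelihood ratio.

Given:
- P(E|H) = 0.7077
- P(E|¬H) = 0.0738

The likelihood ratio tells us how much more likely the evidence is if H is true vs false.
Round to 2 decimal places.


Likelihood Ratio (LR) = P(E|H) / P(E|¬H)

LR = 0.7077 / 0.0738
   = 9.59

The evidence is 9.59 times more likely if H is true than if H is false.
Since LR > 1, the evidence supports H over ¬H.


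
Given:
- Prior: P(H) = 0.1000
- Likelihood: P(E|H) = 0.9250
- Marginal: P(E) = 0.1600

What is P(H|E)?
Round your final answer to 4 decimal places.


Using Bayes' theorem:

P(H|E) = P(E|H) × P(H) / P(E)
       = 0.9250 × 0.1000 / 0.1600
       = 0.09250000 / 0.1600
       = 0.5781

The evidence strengthens our belief in H.
Prior: 0.1000 → Posterior: 0.5781


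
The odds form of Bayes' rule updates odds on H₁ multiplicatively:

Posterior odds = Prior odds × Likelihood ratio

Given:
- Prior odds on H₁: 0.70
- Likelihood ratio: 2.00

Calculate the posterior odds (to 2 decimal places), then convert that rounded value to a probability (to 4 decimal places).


Step 1: Calculate posterior odds
Posterior odds = Prior odds × LR
               = 0.70 × 2.00
               = 1.40

Step 2: Convert to probability
P(H₁|E) = Posterior odds / (1 + Posterior odds)
       = 1.40 / (1 + 1.40)
       = 1.40 / 2.40
       = 0.5833

The evidence increased P(H₁) from 0.4118 to 0.5833.


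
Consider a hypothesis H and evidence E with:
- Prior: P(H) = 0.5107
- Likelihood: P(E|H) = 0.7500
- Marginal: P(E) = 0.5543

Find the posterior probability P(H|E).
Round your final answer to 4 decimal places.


Using Bayes' theorem:

P(H|E) = P(E|H) × P(H) / P(E)
       = 0.7500 × 0.5107 / 0.5543
       = 0.38302500 / 0.5543
       = 0.6910

The evidence strengthens our belief in H.
Prior: 0.5107 → Posterior: 0.6910


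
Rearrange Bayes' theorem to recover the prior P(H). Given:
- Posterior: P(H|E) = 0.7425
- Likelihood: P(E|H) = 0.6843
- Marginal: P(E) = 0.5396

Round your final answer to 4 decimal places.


From Bayes' theorem: P(H|E) = P(E|H) × P(H) / P(E)

Rearranging for P(H):
P(H) = P(H|E) × P(E) / P(E|H)
     = 0.7425 × 0.5396 / 0.6843
     = 0.40065300 / 0.6843
     = 0.5855


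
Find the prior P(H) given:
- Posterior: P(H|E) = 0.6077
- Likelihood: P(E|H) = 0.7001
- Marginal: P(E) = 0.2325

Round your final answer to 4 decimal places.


From Bayes' theorem: P(H|E) = P(E|H) × P(H) / P(E)

Rearranging for P(H):
P(H) = P(H|E) × P(E) / P(E|H)
     = 0.6077 × 0.2325 / 0.7001
     = 0.14129025 / 0.7001
     = 0.2018


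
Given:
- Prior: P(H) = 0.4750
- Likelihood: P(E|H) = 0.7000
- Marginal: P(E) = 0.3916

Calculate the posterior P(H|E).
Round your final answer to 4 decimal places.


Using Bayes' theorem:

P(H|E) = P(E|H) × P(H) / P(E)
       = 0.7000 × 0.4750 / 0.3916
       = 0.33250000 / 0.3916
       = 0.8491

The evidence strengthens our belief in H.
Prior: 0.4750 → Posterior: 0.8491


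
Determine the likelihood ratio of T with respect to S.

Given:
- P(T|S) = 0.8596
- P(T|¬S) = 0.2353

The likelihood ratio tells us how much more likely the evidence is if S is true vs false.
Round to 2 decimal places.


Likelihood Ratio (LR) = P(T|S) / P(T|¬S)

LR = 0.8596 / 0.2353
   = 3.65

The evidence is 3.65 times more likely if S is true than if S is false.
Since LR > 1, the evidence supports S over ¬S.


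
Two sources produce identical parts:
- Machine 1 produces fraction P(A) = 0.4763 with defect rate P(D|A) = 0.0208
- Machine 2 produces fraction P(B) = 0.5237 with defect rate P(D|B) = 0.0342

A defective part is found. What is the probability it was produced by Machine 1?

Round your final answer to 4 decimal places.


Let A = from Machine 1, D = defective

Given:
- P(A) = 0.4763, P(B) = 0.5237
- P(D|A) = 0.0208, P(D|B) = 0.0342

Step 1: Find P(D)
P(D) = P(D|A)P(A) + P(D|B)P(B)
     = 0.0208 × 0.4763 + 0.0342 × 0.5237
     = 0.00990704 + 0.01791054
     = 0.02781758

Step 2: Apply Bayes' theorem
P(A|D) = P(D|A)P(A) / P(D)
       = 0.00990704 / 0.02781758
       = 0.3561


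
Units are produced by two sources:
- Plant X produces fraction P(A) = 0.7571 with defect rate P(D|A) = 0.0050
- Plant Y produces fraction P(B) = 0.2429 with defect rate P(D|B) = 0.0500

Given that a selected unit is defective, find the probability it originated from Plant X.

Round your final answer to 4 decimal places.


Let A = from Plant X, D = defective

Given:
- P(A) = 0.7571, P(B) = 0.2429
- P(D|A) = 0.0050, P(D|B) = 0.0500

Step 1: Find P(D)
P(D) = P(D|A)P(A) + P(D|B)P(B)
     = 0.0050 × 0.7571 + 0.0500 × 0.2429
     = 0.00378550 + 0.01214500
     = 0.01593050

Step 2: Apply Bayes' theorem
P(A|D) = P(D|A)P(A) / P(D)
       = 0.00378550 / 0.01593050
       = 0.2376


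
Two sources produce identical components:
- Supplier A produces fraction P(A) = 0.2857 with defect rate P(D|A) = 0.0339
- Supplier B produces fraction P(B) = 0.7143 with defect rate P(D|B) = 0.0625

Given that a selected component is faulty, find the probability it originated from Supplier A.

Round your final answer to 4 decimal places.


Let A = from Supplier A, D = faulty

Given:
- P(A) = 0.2857, P(B) = 0.7143
- P(D|A) = 0.0339, P(D|B) = 0.0625

Step 1: Find P(D)
P(D) = P(D|A)P(A) + P(D|B)P(B)
     = 0.0339 × 0.2857 + 0.0625 × 0.7143
     = 0.00968523 + 0.04464375
     = 0.05432898

Step 2: Apply Bayes' theorem
P(A|D) = P(D|A)P(A) / P(D)
       = 0.00968523 / 0.05432898
       = 0.1783


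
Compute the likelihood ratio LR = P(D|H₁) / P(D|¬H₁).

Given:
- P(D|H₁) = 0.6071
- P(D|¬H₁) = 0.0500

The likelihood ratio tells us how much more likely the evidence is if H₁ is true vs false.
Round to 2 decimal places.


Likelihood Ratio (LR) = P(D|H₁) / P(D|¬H₁)

LR = 0.6071 / 0.0500
   = 12.14

The evidence is 12.14 times more likely if H₁ is true than if H₁ is false.
LR > 1, so observing D raises the odds in favor of H₁.


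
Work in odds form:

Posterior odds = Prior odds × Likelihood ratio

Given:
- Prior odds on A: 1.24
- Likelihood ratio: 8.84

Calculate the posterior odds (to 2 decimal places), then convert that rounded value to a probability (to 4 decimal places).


Step 1: Calculate posterior odds
Posterior odds = Prior odds × LR
               = 1.24 × 8.84
               = 10.96

Step 2: Convert to probability
P(A|E) = Posterior odds / (1 + Posterior odds)
       = 10.96 / (1 + 10.96)
       = 10.96 / 11.96
       = 0.9164

The evidence increased P(A) from 0.5536 to 0.9164.


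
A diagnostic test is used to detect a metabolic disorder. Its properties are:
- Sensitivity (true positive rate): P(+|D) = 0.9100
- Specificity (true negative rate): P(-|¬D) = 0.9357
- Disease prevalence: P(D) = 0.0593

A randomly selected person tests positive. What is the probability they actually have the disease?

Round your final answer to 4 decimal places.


Let D = has disease, + = positive test

Given:
- P(D) = 0.0593 (prevalence)
- P(+|D) = 0.9100 (sensitivity)
- P(-|¬D) = 0.9357 (specificity)
- P(+|¬D) = 0.0643 (false positive rate = 1 - specificity)

Step 1: Find P(+)
P(+) = P(+|D)P(D) + P(+|¬D)P(¬D)
     = 0.9100 × 0.0593 + 0.0643 × 0.9407
     = 0.05396300 + 0.06048701
     = 0.11445001

Step 2: Apply Bayes' theorem for P(D|+)
P(D|+) = P(+|D)P(D) / P(+)
       = 0.05396300 / 0.11445001
       = 0.4715


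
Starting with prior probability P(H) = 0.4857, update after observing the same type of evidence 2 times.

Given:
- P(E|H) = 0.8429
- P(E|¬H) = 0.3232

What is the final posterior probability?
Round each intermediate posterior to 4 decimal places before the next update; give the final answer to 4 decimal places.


Sequential Bayesian updating:

Initial prior: P(H) = 0.4857

Update 1:
  P(E) = 0.8429 × 0.4857 + 0.3232 × 0.5143 = 0.40939653 + 0.16622176 = 0.57561829
  P(H|E) = 0.40939653 / 0.57561829 = 0.7112

Update 2:
  P(E) = 0.8429 × 0.7112 + 0.3232 × 0.2888 = 0.59947048 + 0.09334016 = 0.69281064
  P(H|E) = 0.59947048 / 0.69281064 = 0.8653

Final posterior: 0.8653


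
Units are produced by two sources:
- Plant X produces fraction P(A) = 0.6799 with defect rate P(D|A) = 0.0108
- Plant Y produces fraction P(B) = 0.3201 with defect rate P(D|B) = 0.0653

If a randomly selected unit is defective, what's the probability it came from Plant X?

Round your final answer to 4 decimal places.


Let A = from Plant X, D = defective

Given:
- P(A) = 0.6799, P(B) = 0.3201
- P(D|A) = 0.0108, P(D|B) = 0.0653

Step 1: Find P(D)
P(D) = P(D|A)P(A) + P(D|B)P(B)
     = 0.0108 × 0.6799 + 0.0653 × 0.3201
     = 0.00734292 + 0.02090253
     = 0.02824545

Step 2: Apply Bayes' theorem
P(A|D) = P(D|A)P(A) / P(D)
       = 0.00734292 / 0.02824545
       = 0.2600


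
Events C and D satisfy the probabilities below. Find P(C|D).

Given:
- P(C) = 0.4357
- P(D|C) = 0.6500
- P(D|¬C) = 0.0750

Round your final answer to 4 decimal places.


Bayes' theorem: P(C|D) = P(D|C) × P(C) / P(D)

Step 1: Calculate P(D) using law of total probability
P(D) = P(D|C)P(C) + P(D|¬C)P(¬C)
     = 0.6500 × 0.4357 + 0.0750 × 0.5643
     = 0.28320500 + 0.04232250
     = 0.32552750

Step 2: Apply Bayes' theorem
P(C|D) = P(D|C) × P(C) / P(D)
       = 0.28320500 / 0.32552750
       = 0.8700


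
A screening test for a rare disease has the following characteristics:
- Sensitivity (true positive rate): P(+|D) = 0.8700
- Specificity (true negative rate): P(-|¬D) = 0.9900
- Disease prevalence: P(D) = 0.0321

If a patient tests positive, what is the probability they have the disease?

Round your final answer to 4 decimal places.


Let D = has disease, + = positive test

Given:
- P(D) = 0.0321 (prevalence)
- P(+|D) = 0.8700 (sensitivity)
- P(-|¬D) = 0.9900 (specificity)
- P(+|¬D) = 0.0100 (false positive rate = 1 - specificity)

Step 1: Find P(+)
P(+) = P(+|D)P(D) + P(+|¬D)P(¬D)
     = 0.8700 × 0.0321 + 0.0100 × 0.9679
     = 0.02792700 + 0.00967900
     = 0.03760600

Step 2: Apply Bayes' theorem for P(D|+)
P(D|+) = P(+|D)P(D) / P(+)
       = 0.02792700 / 0.03760600
       = 0.7426


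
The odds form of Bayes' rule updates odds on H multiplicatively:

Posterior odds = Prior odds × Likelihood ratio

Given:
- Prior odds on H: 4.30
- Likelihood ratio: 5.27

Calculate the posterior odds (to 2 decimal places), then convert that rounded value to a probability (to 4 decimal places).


Step 1: Calculate posterior odds
Posterior odds = Prior odds × LR
               = 4.30 × 5.27
               = 22.66

Step 2: Convert to probability
P(H|E) = Posterior odds / (1 + Posterior odds)
       = 22.66 / (1 + 22.66)
       = 22.66 / 23.66
       = 0.9577

The evidence increased P(H) from 0.8113 to 0.9577.


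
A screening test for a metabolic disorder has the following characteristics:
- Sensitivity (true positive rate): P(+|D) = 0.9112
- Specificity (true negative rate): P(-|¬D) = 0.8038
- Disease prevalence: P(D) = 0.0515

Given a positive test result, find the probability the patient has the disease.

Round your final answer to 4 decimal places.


Let D = has disease, + = positive test

Given:
- P(D) = 0.0515 (prevalence)
- P(+|D) = 0.9112 (sensitivity)
- P(-|¬D) = 0.8038 (specificity)
- P(+|¬D) = 0.1962 (false positive rate = 1 - specificity)

Step 1: Find P(+)
P(+) = P(+|D)P(D) + P(+|¬D)P(¬D)
     = 0.9112 × 0.0515 + 0.1962 × 0.9485
     = 0.04692680 + 0.18609570
     = 0.23302250

Step 2: Apply Bayes' theorem for P(D|+)
P(D|+) = P(+|D)P(D) / P(+)
       = 0.04692680 / 0.23302250
       = 0.2014


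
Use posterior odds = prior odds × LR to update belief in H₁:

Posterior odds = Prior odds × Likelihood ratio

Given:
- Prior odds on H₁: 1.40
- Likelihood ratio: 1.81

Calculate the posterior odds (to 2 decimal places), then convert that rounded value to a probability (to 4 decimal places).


Step 1: Calculate posterior odds
Posterior odds = Prior odds × LR
               = 1.40 × 1.81
               = 2.53

Step 2: Convert to probability
P(H₁|E) = Posterior odds / (1 + Posterior odds)
       = 2.53 / (1 + 2.53)
       = 2.53 / 3.53
       = 0.7167

The evidence increased P(H₁) from 0.5833 to 0.7167.


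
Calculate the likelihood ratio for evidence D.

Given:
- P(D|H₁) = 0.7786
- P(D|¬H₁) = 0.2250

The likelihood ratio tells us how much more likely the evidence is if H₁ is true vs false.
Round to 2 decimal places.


Likelihood Ratio (LR) = P(D|H₁) / P(D|¬H₁)

LR = 0.7786 / 0.2250
   = 3.46

The evidence is 3.46 times more likely if H₁ is true than if H₁ is false.
LR > 1, so observing D raises the odds in favor of H₁.


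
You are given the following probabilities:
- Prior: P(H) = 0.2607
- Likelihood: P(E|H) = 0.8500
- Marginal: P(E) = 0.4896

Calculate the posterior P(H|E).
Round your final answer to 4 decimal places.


Using Bayes' theorem:

P(H|E) = P(E|H) × P(H) / P(E)
       = 0.8500 × 0.2607 / 0.4896
       = 0.22159500 / 0.4896
       = 0.4526

The evidence strengthens our belief in H.
Prior: 0.2607 → Posterior: 0.4526


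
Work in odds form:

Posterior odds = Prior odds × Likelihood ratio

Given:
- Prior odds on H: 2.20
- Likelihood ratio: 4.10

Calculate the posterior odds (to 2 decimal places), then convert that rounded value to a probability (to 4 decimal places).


Step 1: Calculate posterior odds
Posterior odds = Prior odds × LR
               = 2.20 × 4.10
               = 9.02

Step 2: Convert to probability
P(H|E) = Posterior odds / (1 + Posterior odds)
       = 9.02 / (1 + 9.02)
       = 9.02 / 10.02
       = 0.9002

The evidence increased P(H) from 0.6875 to 0.9002.


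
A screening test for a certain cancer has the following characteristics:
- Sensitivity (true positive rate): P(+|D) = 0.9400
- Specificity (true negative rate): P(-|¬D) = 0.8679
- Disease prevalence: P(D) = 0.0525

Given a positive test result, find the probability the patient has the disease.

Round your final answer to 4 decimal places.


Let D = has disease, + = positive test

Given:
- P(D) = 0.0525 (prevalence)
- P(+|D) = 0.9400 (sensitivity)
- P(-|¬D) = 0.8679 (specificity)
- P(+|¬D) = 0.1321 (false positive rate = 1 - specificity)

Step 1: Find P(+)
P(+) = P(+|D)P(D) + P(+|¬D)P(¬D)
     = 0.9400 × 0.0525 + 0.1321 × 0.9475
     = 0.04935000 + 0.12516475
     = 0.17451475

Step 2: Apply Bayes' theorem for P(D|+)
P(D|+) = P(+|D)P(D) / P(+)
       = 0.04935000 / 0.17451475
       = 0.2828


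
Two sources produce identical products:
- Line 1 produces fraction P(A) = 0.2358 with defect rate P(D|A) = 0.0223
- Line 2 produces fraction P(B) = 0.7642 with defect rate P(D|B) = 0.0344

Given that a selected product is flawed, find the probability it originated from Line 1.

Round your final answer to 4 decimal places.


Let A = from Line 1, D = flawed

Given:
- P(A) = 0.2358, P(B) = 0.7642
- P(D|A) = 0.0223, P(D|B) = 0.0344

Step 1: Find P(D)
P(D) = P(D|A)P(A) + P(D|B)P(B)
     = 0.0223 × 0.2358 + 0.0344 × 0.7642
     = 0.00525834 + 0.02628848
     = 0.03154682

Step 2: Apply Bayes' theorem
P(A|D) = P(D|A)P(A) / P(D)
       = 0.00525834 / 0.03154682
       = 0.1667


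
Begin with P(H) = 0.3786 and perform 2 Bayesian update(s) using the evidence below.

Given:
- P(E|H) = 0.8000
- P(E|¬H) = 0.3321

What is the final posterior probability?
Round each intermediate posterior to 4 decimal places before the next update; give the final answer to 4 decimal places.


Sequential Bayesian updating:

Initial prior: P(H) = 0.3786

Update 1:
  P(E) = 0.8000 × 0.3786 + 0.3321 × 0.6214 = 0.30288000 + 0.20636694 = 0.50924694
  P(H|E) = 0.30288000 / 0.50924694 = 0.5948

Update 2:
  P(E) = 0.8000 × 0.5948 + 0.3321 × 0.4052 = 0.47584000 + 0.13456692 = 0.61040692
  P(H|E) = 0.47584000 / 0.61040692 = 0.7795

Final posterior: 0.7795


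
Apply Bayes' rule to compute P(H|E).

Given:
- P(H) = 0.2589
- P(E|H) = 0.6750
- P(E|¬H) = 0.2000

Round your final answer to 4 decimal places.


Bayes' theorem: P(H|E) = P(E|H) × P(H) / P(E)

Step 1: Calculate P(E) using law of total probability
P(E) = P(E|H)P(H) + P(E|¬H)P(¬H)
     = 0.6750 × 0.2589 + 0.2000 × 0.7411
     = 0.17475750 + 0.14822000
     = 0.32297750

Step 2: Apply Bayes' theorem
P(H|E) = P(E|H) × P(H) / P(E)
       = 0.17475750 / 0.32297750
       = 0.5411


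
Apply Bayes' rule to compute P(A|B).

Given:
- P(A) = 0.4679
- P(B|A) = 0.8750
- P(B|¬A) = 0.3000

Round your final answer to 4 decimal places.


Bayes' theorem: P(A|B) = P(B|A) × P(A) / P(B)

Step 1: Calculate P(B) using law of total probability
P(B) = P(B|A)P(A) + P(B|¬A)P(¬A)
     = 0.8750 × 0.4679 + 0.3000 × 0.5321
     = 0.40941250 + 0.15963000
     = 0.56904250

Step 2: Apply Bayes' theorem
P(A|B) = P(B|A) × P(A) / P(B)
       = 0.40941250 / 0.56904250
       = 0.7195


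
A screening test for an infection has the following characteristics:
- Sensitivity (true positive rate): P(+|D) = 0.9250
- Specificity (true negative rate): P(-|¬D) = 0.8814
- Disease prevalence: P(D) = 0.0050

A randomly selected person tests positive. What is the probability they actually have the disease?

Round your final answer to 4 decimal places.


Let D = has disease, + = positive test

Given:
- P(D) = 0.0050 (prevalence)
- P(+|D) = 0.9250 (sensitivity)
- P(-|¬D) = 0.8814 (specificity)
- P(+|¬D) = 0.1186 (false positive rate = 1 - specificity)

Step 1: Find P(+)
P(+) = P(+|D)P(D) + P(+|¬D)P(¬D)
     = 0.9250 × 0.0050 + 0.1186 × 0.9950
     = 0.00462500 + 0.11800700
     = 0.12263200

Step 2: Apply Bayes' theorem for P(D|+)
P(D|+) = P(+|D)P(D) / P(+)
       = 0.00462500 / 0.12263200
       = 0.0377


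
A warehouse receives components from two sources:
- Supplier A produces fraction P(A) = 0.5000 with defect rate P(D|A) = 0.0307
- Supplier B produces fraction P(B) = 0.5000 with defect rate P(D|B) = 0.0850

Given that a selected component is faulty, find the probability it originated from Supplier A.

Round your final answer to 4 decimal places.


Let A = from Supplier A, D = faulty

Given:
- P(A) = 0.5000, P(B) = 0.5000
- P(D|A) = 0.0307, P(D|B) = 0.0850

Step 1: Find P(D)
P(D) = P(D|A)P(A) + P(D|B)P(B)
     = 0.0307 × 0.5000 + 0.0850 × 0.5000
     = 0.01535000 + 0.04250000
     = 0.05785000

Step 2: Apply Bayes' theorem
P(A|D) = P(D|A)P(A) / P(D)
       = 0.01535000 / 0.05785000
       = 0.2653


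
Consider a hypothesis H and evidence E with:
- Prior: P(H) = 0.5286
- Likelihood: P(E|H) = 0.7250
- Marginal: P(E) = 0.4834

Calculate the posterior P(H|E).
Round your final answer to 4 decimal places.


Using Bayes' theorem:

P(H|E) = P(E|H) × P(H) / P(E)
       = 0.7250 × 0.5286 / 0.4834
       = 0.38323500 / 0.4834
       = 0.7928

The evidence strengthens our belief in H.
Prior: 0.5286 → Posterior: 0.7928


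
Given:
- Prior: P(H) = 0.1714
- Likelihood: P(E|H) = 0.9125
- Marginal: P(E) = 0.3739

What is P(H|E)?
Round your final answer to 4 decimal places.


Using Bayes' theorem:

P(H|E) = P(E|H) × P(H) / P(E)
       = 0.9125 × 0.1714 / 0.3739
       = 0.15640250 / 0.3739
       = 0.4183

The evidence strengthens our belief in H.
Prior: 0.1714 → Posterior: 0.4183


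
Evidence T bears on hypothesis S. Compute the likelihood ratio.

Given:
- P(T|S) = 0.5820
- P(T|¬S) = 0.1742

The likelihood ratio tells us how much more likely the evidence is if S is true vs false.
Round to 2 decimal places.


Likelihood Ratio (LR) = P(T|S) / P(T|¬S)

LR = 0.5820 / 0.1742
   = 3.34

The evidence is 3.34 times more likely if S is true than if S is false.
LR > 1, so observing T raises the odds in favor of S.


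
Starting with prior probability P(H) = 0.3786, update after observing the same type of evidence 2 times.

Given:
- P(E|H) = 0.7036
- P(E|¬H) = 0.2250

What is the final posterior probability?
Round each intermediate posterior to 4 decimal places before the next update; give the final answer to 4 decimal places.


Sequential Bayesian updating:

Initial prior: P(H) = 0.3786

Update 1:
  P(E) = 0.7036 × 0.3786 + 0.2250 × 0.6214 = 0.26638296 + 0.13981500 = 0.40619796
  P(H|E) = 0.26638296 / 0.40619796 = 0.6558

Update 2:
  P(E) = 0.7036 × 0.6558 + 0.2250 × 0.3442 = 0.46142088 + 0.07744500 = 0.53886588
  P(H|E) = 0.46142088 / 0.53886588 = 0.8563

Final posterior: 0.8563


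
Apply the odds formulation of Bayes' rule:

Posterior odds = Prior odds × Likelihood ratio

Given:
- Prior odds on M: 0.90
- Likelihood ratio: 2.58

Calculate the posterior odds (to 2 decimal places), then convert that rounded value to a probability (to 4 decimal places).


Step 1: Calculate posterior odds
Posterior odds = Prior odds × LR
               = 0.90 × 2.58
               = 2.32

Step 2: Convert to probability
P(M|E) = Posterior odds / (1 + Posterior odds)
       = 2.32 / (1 + 2.32)
       = 2.32 / 3.32
       = 0.6988

The evidence increased P(M) from 0.4737 to 0.6988.


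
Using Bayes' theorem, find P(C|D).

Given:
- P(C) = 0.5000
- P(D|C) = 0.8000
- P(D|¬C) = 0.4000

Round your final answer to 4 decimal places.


Bayes' theorem: P(C|D) = P(D|C) × P(C) / P(D)

Step 1: Calculate P(D) using law of total probability
P(D) = P(D|C)P(C) + P(D|¬C)P(¬C)
     = 0.8000 × 0.5000 + 0.4000 × 0.5000
     = 0.40000000 + 0.20000000
     = 0.60000000

Step 2: Apply Bayes' theorem
P(C|D) = P(D|C) × P(C) / P(D)
       = 0.40000000 / 0.60000000
       = 0.6667


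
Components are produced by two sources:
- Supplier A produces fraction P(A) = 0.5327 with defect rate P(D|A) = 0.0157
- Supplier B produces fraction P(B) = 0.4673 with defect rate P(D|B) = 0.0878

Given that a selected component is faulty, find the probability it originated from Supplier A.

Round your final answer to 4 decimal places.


Let A = from Supplier A, D = faulty

Given:
- P(A) = 0.5327, P(B) = 0.4673
- P(D|A) = 0.0157, P(D|B) = 0.0878

Step 1: Find P(D)
P(D) = P(D|A)P(A) + P(D|B)P(B)
     = 0.0157 × 0.5327 + 0.0878 × 0.4673
     = 0.00836339 + 0.04102894
     = 0.04939233

Step 2: Apply Bayes' theorem
P(A|D) = P(D|A)P(A) / P(D)
       = 0.00836339 / 0.04939233
       = 0.1693


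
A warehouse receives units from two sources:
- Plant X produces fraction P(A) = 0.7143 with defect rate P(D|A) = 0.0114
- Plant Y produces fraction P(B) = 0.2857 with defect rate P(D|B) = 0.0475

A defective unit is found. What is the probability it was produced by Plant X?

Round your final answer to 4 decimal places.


Let A = from Plant X, D = defective

Given:
- P(A) = 0.7143, P(B) = 0.2857
- P(D|A) = 0.0114, P(D|B) = 0.0475

Step 1: Find P(D)
P(D) = P(D|A)P(A) + P(D|B)P(B)
     = 0.0114 × 0.7143 + 0.0475 × 0.2857
     = 0.00814302 + 0.01357075
     = 0.02171377

Step 2: Apply Bayes' theorem
P(A|D) = P(D|A)P(A) / P(D)
       = 0.00814302 / 0.02171377
       = 0.3750


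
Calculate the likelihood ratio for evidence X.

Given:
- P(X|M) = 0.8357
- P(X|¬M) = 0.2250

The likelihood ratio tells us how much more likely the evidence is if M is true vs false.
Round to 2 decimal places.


Likelihood Ratio (LR) = P(X|M) / P(X|¬M)

LR = 0.8357 / 0.2250
   = 3.71

The evidence is 3.71 times more likely if M is true than if M is false.
Since LR > 1, the evidence supports M over ¬M.


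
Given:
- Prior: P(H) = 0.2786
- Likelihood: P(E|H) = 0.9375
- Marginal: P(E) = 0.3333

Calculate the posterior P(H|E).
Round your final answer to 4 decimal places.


Using Bayes' theorem:

P(H|E) = P(E|H) × P(H) / P(E)
       = 0.9375 × 0.2786 / 0.3333
       = 0.26118750 / 0.3333
       = 0.7836

The evidence strengthens our belief in H.
Prior: 0.2786 → Posterior: 0.7836


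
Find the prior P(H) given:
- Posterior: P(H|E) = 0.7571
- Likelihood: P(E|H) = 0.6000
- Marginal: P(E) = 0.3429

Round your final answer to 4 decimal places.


From Bayes' theorem: P(H|E) = P(E|H) × P(H) / P(E)

Rearranging for P(H):
P(H) = P(H|E) × P(E) / P(E|H)
     = 0.7571 × 0.3429 / 0.6000
     = 0.25960959 / 0.6000
     = 0.4327
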